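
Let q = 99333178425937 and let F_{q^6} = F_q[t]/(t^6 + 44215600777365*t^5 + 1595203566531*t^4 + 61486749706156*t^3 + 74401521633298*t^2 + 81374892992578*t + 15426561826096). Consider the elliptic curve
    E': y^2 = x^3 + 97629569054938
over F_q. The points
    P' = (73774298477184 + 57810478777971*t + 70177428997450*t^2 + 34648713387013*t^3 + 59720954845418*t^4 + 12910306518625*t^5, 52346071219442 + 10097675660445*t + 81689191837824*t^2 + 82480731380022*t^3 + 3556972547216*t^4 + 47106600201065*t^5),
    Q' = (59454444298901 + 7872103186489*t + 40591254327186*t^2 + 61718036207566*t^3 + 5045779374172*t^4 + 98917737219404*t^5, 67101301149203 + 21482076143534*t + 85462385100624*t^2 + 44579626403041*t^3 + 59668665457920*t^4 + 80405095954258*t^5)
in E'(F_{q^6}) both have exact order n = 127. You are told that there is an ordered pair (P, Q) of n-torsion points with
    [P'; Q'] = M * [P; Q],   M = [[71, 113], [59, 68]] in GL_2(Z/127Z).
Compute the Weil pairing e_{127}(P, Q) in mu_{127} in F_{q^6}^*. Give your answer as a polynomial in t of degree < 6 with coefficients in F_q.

50777772807753 + 66231661564961*t + 6530834087589*t^2 + 70356243400020*t^3 + 78219197075273*t^4 + 78092264800256*t^5

e_{127}(aP+bQ,cP+dQ) = e_{127}(P,Q)^(ad-bc); with (a,b,c,d)=(71,113,59,68) this gives the det-127 law.
71*68 - 113*59 = -1839; reduced mod 127: det = 66, inverse 102.
Run Miller on y^2=x^3+97629569054938 over F_{99333178425937}: ladder 1111111 (7 bits); e = f_P(D_Q)/f_Q(D_P).
Result: e(P',Q') = 83645598196407 + 2109481950844*t + 35570767548885*t^2 + 21699828492062*t^3 + 74599721856763*t^4 + 34611449606903*t^5.
Thus e_{127}(P,Q) = 50777772807753 + 66231661564961*t + 6530834087589*t^2 + 70356243400020*t^3 + 78219197075273*t^4 + 78092264800256*t^5.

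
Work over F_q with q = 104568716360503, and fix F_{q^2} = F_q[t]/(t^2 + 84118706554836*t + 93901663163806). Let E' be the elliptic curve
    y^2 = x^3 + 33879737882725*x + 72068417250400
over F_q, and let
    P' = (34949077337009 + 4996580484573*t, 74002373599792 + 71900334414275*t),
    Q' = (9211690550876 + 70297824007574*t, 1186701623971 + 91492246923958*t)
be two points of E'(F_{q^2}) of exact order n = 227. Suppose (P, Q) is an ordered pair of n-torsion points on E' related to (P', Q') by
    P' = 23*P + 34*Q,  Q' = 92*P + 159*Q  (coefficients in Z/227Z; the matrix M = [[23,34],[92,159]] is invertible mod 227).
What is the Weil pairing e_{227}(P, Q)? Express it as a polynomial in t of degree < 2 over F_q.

77157386506903 + 43415100852966*t

Since e_{227}(P,P)=e_{227}(Q,Q)=1 and e_{227}(Q,P)=e_{227}(P,Q)^{-1}, expanding e_{227}(23*P + 34*Q,92*P + 159*Q) leaves e(P,Q)^det(M).
Hence e(P,Q) = e(P',Q')^{112} where 112 = 75^{-1} mod 227.
n = 227 = (11100011)_2 (8 bits, wt 5); accumulate f_{227,P'}(Q'+S)/f_{227,P'}(S) along the 7-step ladder.
The quotient is 84774549693855 + 3139709784943*t.
Finally e_{227}(P,Q) = 77157386506903 + 43415100852966*t.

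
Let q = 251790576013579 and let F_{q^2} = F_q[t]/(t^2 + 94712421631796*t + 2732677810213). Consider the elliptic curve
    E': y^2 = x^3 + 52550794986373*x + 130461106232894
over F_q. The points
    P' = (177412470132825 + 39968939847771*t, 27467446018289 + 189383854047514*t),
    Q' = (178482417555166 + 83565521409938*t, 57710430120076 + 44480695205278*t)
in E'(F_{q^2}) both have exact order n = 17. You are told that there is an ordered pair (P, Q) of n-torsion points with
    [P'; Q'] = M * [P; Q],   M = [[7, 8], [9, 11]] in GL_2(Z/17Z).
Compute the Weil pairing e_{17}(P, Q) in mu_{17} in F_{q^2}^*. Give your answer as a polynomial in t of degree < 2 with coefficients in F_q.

Under M = [[7,8],[9,11]] in GL_2(Z/17), e_{17}(P',Q') = e_{17}(P,Q)^(7*11-8*9 mod 17).
Hence e(P,Q) = e(P',Q')^{7} where 7 = 5^{-1} mod 17.
Miller loop for e_{17} over F_{251790576013579^2}: bits of 17 = 10001; 4 double steps + 1 add steps, l/v at each.
Result: e(P',Q') = 159389406429507 + 27214515520399*t.
(159389406429507 + 27214515520399*t)^{7} mod (251790576013579,f) = 37480589350950 + 243741603726353*t.

37480589350950 + 243741603726353*t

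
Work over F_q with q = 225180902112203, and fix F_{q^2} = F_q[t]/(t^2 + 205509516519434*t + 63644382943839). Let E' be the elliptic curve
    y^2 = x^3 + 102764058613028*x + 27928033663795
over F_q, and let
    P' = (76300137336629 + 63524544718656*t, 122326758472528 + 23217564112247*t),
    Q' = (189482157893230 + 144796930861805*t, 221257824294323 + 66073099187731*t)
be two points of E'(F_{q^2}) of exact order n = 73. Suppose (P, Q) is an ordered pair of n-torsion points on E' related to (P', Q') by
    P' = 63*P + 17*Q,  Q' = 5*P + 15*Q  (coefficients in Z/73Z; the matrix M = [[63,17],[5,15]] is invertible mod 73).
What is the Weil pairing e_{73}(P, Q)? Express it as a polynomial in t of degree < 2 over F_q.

90590688971199 + 3801901653461*t

Alternating bilinearity on E[73] (values in mu_{73} in F_{225180902112203^2}) gives e(P',Q') = e(P,Q)^det(M).
Inverting 57 mod 73: 41. Thus e_{73}(P,Q) = e(P',Q')^{41}.
Build f_{73,P'} and f_{73,Q'} via the 7-bit ladder of 73=1001001_2; evaluate at shifted divisors; quotient in F_{225180902112203^2}.
Miller gives e_{73}(P',Q') = 79414223180566 + 60324462634555*t in F_{225180902112203^2}.
Raise to 41: e(P,Q) = 90590688971199 + 3801901653461*t in mu_{73}.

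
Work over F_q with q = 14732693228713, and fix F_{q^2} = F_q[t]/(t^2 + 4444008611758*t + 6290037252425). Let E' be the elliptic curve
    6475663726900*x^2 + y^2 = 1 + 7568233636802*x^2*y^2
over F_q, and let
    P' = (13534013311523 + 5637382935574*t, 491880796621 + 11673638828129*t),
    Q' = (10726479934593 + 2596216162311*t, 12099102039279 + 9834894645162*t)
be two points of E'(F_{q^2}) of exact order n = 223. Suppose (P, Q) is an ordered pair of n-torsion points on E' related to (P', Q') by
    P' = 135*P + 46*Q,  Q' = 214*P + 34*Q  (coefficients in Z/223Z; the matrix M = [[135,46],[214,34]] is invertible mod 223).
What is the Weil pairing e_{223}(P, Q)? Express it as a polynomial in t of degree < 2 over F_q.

7717552754778 + 2270013649330*t

Alternating bilinearity on E[223] (values in mu_{223} in F_{14732693228713^2}) gives e(P',Q') = e(P,Q)^det(M).
135*34 - 46*214 = -5254; reduced mod 223: det = 98, inverse 66.
Edwards->Montgomery: u=(1+y)/(1-y), v=u/x -> 8330437849612v^2=u^3+8578764628663u^2+u; then x_W=7093204136881u+2340649560617: y^2=x^3+4607299756266*x+10582259123311.
Build f_{223,P'} and f_{223,Q'} via the 8-bit ladder of 223=11011111_2; evaluate at shifted divisors; quotient in F_{14732693228713^2}.
The quotient is 10870563777863 + 6292448937777*t.
e_{223}(P,Q) = (10870563777863 + 6292448937777*t)^{66} = 7717552754778 + 2270013649330*t.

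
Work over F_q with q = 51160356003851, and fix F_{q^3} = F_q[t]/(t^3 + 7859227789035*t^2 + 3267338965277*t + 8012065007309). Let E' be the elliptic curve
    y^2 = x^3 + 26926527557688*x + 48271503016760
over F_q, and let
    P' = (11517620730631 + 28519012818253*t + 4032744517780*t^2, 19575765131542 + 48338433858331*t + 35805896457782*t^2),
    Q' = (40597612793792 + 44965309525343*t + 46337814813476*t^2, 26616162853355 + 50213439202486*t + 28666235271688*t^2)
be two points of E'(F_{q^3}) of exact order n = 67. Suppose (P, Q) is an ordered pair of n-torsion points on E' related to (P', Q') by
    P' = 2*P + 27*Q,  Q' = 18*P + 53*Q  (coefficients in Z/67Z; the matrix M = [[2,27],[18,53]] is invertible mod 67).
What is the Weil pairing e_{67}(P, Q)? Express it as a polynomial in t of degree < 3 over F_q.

e_{67} is bilinear + alternating on E[67], so e_{67}(2*P + 27*Q, 18*P + 53*Q) = e_{67}(P,Q)^(2*53-27*18).
2*53 - 27*18 = -380; reduced mod 67: det = 22, inverse 64.
7-bit Miller (1000011) on E'/F_{51160356003851} with a'=26926527557688, b'=48271503016760: accumulate tangent/chord ratios at Q'+S and P'+S'.
f_P(D_Q)/f_Q(D_P) = 27884804737768 + 1280225982116*t + 50721453650563*t^2.
Thus e_{67}(P,Q) = 3019938166578 + 1968366432636*t + 32245681257894*t^2.

3019938166578 + 1968366432636*t + 32245681257894*t^2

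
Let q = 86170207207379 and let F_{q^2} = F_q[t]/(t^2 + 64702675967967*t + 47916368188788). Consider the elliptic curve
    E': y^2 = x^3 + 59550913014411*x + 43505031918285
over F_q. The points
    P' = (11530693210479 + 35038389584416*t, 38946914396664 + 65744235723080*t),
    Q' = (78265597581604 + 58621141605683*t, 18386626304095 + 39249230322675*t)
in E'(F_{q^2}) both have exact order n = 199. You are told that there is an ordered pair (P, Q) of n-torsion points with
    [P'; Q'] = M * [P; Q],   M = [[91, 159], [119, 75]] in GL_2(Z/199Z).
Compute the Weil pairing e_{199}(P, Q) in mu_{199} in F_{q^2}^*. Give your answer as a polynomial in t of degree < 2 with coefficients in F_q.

e_{199}(aP+bQ,cP+dQ) = e_{199}(P,Q)^(ad-bc); with (a,b,c,d)=(91,159,119,75) this gives the det-199 law.
Inverting 43 mod 199: 162. Thus e_{199}(P,Q) = e(P',Q')^{162}.
8-bit Miller (11000111) on E'/F_{86170207207379} with a'=59550913014411, b'=43505031918285: accumulate tangent/chord ratios at Q'+S and P'+S'.
e_{199}(P',Q') = 42051366202143 + 69421735591487*t.
Raise to 162: e(P,Q) = 48692896292394 + 60052400541869*t in mu_{199}.

48692896292394 + 60052400541869*t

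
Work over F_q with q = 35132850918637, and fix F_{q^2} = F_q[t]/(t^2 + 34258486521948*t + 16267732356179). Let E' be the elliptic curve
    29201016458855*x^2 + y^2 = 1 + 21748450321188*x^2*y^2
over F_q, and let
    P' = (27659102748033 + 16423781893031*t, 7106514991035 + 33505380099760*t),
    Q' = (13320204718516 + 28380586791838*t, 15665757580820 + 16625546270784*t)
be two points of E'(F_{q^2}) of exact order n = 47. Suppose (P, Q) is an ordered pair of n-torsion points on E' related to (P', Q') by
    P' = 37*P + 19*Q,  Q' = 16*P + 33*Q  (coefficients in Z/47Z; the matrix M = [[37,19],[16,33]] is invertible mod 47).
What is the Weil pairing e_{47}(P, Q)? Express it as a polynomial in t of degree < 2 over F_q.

28029996703590 + 31327235830244*t

e_{47}(aP+bQ,cP+dQ) = e_{47}(P,Q)^(ad-bc); with (a,b,c,d)=(37,19,16,33) this gives the det-47 law.
det M = 37*33 - 19*16 = 917 = 24 (mod 47); 24^{-1} = 2 (mod 47).
Edwards->Montgomery: u=(1+y)/(1-y), v=u/x -> 6531651342355v^2=u^3+32307593935918u^2+u; then x_W=10646354264076u+14347052949780: y^2=x^3+15152714076445*x+31438633453519.
Double-and-add over 101111: 6-1 doublings, 5-1 additions; each step l_{T,T}/v_{2T} or l_{T,P'}/v at Q'+S for random S.
Miller gives e_{47}(P',Q') = 20188336315959 + 4162417503902*t in F_{35132850918637^2}.
e_{47}(P,Q) = (20188336315959 + 4162417503902*t)^{2} = 28029996703590 + 31327235830244*t.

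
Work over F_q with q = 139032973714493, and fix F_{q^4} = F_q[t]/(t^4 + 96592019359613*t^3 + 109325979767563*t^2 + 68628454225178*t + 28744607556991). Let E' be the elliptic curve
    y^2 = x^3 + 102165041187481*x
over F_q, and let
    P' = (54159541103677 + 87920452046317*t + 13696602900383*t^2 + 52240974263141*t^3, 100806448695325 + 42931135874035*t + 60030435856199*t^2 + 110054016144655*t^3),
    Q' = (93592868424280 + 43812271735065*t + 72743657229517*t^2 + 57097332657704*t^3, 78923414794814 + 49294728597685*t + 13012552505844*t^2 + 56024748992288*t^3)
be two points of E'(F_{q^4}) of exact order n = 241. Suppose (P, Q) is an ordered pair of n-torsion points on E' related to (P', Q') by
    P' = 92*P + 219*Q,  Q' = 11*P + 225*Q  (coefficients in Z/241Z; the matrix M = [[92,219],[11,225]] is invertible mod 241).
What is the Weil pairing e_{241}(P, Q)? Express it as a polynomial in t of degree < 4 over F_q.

Under M = [[92,219],[11,225]] in GL_2(Z/241), e_{241}(P',Q') = e_{241}(P,Q)^(92*225-219*11 mod 241).
Inverting 216 mod 241: 106. Thus e_{241}(P,Q) = e(P',Q')^{106}.
Miller loop for e_{241} over F_{139032973714493^4}: bits of 241 = 11110001; 7 double steps + 4 add steps, l/v at each.
Miller gives e_{241}(P',Q') = 26811775370750 + 57076758426291*t + 14514725438701*t^2 + 69280487025503*t^3 in F_{139032973714493^4}.
e_{241}(P,Q) = (26811775370750 + 57076758426291*t + 14514725438701*t^2 + 69280487025503*t^3)^{106} = 46086332339193 + 25712735248671*t + 87310673668191*t^2 + 52740356140705*t^3.

46086332339193 + 25712735248671*t + 87310673668191*t^2 + 52740356140705*t^3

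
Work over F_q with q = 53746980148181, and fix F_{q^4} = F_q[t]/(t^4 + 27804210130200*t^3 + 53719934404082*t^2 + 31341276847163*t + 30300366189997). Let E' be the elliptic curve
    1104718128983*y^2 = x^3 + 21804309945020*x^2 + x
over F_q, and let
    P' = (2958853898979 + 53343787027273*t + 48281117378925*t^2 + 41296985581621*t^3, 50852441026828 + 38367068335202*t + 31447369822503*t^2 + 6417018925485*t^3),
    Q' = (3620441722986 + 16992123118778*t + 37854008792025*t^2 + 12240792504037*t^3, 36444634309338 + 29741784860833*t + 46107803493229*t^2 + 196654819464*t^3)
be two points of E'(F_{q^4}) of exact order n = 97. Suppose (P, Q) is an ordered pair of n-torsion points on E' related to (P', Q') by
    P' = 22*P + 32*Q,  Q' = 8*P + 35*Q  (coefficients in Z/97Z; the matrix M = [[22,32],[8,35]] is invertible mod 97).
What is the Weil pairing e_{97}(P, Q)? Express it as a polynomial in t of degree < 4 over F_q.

The 97-Weil pairing on E[97] over F_{53746980148181} is alternating-bilinear: e_{97}(P',Q') = e_{97}(P,Q)^det(M).
det M = 22*35 - 32*8 = 514 = 29 (mod 97); 29^{-1} = 87 (mod 97).
Undo Montgomery via alpha=52803763873460, beta=24714925409614: (a',b')=(5212172685455,51899278199656) over F_{53746980148181}.
Run Miller on y^2=x^3+5212172685455*x+51899278199656 over F_{53746980148181}: ladder 1100001 (7 bits); e = f_P(D_Q)/f_Q(D_P).
So e_{97}(P',Q') = 26397209355762 + 47194810968508*t + 51228781934690*t^2 + 47091019559165*t^3.
Finally e_{97}(P,Q) = 53239900781211 + 29260419790830*t + 44652210881334*t^2 + 1635995996047*t^3.

53239900781211 + 29260419790830*t + 44652210881334*t^2 + 1635995996047*t^3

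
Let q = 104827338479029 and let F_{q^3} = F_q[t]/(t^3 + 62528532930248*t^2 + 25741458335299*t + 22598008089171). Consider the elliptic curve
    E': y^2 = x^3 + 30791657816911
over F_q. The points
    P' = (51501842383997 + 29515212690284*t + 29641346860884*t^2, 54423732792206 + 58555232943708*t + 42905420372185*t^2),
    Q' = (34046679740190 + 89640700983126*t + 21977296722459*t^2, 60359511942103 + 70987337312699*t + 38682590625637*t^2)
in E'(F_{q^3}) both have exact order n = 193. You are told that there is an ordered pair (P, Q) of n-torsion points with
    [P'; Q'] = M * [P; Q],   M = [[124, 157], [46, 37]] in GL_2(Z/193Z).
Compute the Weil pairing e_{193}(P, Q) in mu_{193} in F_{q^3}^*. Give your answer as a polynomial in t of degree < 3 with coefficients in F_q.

2876716498028 + 41439578492463*t + 19313966807834*t^2

e_{193} is bilinear + alternating on E[193], so e_{193}(124*P + 157*Q, 46*P + 37*Q) = e_{193}(P,Q)^(124*37-157*46).
So e_{193}(P,Q) = e_{193}(P',Q')^{88}, since 68*88 = 1 mod 193.
Miller loop for e_{193} over F_{104827338479029^3}: bits of 193 = 11000001; 7 double steps + 2 add steps, l/v at each.
The quotient is 68692613693848 + 86221383153063*t + 55122264330838*t^2.
Thus e_{193}(P,Q) = 2876716498028 + 41439578492463*t + 19313966807834*t^2.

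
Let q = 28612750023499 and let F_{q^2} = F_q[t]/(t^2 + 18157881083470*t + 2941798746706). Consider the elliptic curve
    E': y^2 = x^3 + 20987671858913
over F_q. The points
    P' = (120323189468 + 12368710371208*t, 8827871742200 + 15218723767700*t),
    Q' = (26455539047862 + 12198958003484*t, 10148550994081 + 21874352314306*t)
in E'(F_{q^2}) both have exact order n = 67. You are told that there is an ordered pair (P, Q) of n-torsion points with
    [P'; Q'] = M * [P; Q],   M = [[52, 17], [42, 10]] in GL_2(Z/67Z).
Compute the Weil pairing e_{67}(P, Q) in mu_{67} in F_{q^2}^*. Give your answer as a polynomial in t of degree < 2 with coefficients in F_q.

e_{67}(aP+bQ,cP+dQ) = e_{67}(P,Q)^(ad-bc); with (a,b,c,d)=(52,17,42,10) this gives the det-67 law.
So e_{67}(P,Q) = e_{67}(P',Q')^{48}, since 7*48 = 1 mod 67.
Run Miller on y^2=x^3+20987671858913 over F_{28612750023499}: ladder 1000011 (7 bits); e = f_P(D_Q)/f_Q(D_P).
Result: e(P',Q') = 24625831466886 + 21931392719932*t.
(24625831466886 + 21931392719932*t)^{48} mod (28612750023499,f) = 8101543492237 + 260353660010*t.

8101543492237 + 260353660010*t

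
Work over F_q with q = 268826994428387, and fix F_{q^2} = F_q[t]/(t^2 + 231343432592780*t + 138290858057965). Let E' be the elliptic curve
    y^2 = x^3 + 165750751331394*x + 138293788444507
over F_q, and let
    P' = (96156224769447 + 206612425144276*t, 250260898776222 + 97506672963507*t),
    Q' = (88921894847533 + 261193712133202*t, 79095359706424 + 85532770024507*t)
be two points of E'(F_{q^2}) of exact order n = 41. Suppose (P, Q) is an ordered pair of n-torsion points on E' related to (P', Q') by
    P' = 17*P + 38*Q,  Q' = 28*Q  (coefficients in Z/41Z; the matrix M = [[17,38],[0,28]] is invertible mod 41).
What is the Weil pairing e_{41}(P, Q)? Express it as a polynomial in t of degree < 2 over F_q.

185186478505643 + 17471865475176*t

e_{41}(aP+bQ,cP+dQ) = e_{41}(P,Q)^(ad-bc); with (a,b,c,d)=(17,38,0,28) this gives the det-41 law.
Hence e(P,Q) = e(P',Q')^{23} where 23 = 25^{-1} mod 41.
Run Miller on y^2=x^3+165750751331394*x+138293788444507 over F_{268826994428387}: ladder 101001 (6 bits); e = f_P(D_Q)/f_Q(D_P).
e_{41}(P',Q') = 90811569877233 + 37464838968523*t.
e_{41}(P,Q) = (90811569877233 + 37464838968523*t)^{23} = 185186478505643 + 17471865475176*t.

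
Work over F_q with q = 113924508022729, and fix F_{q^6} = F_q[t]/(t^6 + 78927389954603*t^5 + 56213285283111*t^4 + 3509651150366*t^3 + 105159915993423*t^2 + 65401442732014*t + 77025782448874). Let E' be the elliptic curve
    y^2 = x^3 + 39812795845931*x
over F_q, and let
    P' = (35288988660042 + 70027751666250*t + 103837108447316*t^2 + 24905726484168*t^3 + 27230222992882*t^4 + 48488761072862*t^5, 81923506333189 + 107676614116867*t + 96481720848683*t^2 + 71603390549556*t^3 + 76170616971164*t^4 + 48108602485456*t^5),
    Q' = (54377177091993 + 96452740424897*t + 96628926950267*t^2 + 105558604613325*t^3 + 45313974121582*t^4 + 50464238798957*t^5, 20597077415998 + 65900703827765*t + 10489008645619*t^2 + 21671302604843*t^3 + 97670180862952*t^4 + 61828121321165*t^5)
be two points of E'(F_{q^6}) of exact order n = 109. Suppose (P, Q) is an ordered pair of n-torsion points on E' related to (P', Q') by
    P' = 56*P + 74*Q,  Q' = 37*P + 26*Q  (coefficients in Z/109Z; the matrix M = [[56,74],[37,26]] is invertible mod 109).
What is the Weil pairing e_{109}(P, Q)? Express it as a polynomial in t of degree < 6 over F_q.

Alternating bilinearity on E[109] (values in mu_{109} in F_{113924508022729^6}) gives e(P',Q') = e(P,Q)^det(M).
56*26 - 74*37 = -1282; reduced mod 109: det = 26, inverse 21.
Build f_{109,P'} and f_{109,Q'} via the 7-bit ladder of 109=1101101_2; evaluate at shifted divisors; quotient in F_{113924508022729^6}.
Result: e(P',Q') = 101481169318509 + 55340213440808*t + 103794106137638*t^2 + 97553178194220*t^3 + 88766782087759*t^4 + 25088747137505*t^5.
Finally e_{109}(P,Q) = 39762463752385 + 94563424693701*t + 47753296894489*t^2 + 110147108680020*t^3 + 63172328455402*t^4 + 17811126113137*t^5.

39762463752385 + 94563424693701*t + 47753296894489*t^2 + 110147108680020*t^3 + 63172328455402*t^4 + 17811126113137*t^5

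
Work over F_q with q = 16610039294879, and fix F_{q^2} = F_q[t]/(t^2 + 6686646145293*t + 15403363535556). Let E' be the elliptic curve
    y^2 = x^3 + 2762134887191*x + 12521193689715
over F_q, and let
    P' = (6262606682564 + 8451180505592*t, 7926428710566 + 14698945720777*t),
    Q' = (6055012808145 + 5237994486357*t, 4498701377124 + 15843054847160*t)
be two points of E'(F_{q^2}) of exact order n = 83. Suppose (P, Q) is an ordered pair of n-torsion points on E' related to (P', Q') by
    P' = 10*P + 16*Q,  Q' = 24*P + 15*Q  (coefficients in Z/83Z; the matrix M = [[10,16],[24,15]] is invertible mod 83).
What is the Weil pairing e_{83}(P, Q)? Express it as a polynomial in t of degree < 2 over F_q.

The 83-Weil pairing on E[83] over F_{16610039294879} is alternating-bilinear: e_{83}(P',Q') = e_{83}(P,Q)^det(M).
So e_{83}(P,Q) = e_{83}(P',Q')^{72}, since 15*72 = 1 mod 83.
Build f_{83,P'} and f_{83,Q'} via the 7-bit ladder of 83=1010011_2; evaluate at shifted divisors; quotient in F_{16610039294879^2}.
Miller gives e_{83}(P',Q') = 7397523638355 + 4728017373497*t in F_{16610039294879^2}.
Raise to 72: e(P,Q) = 12445194212589 + 10592718540147*t in mu_{83}.

12445194212589 + 10592718540147*t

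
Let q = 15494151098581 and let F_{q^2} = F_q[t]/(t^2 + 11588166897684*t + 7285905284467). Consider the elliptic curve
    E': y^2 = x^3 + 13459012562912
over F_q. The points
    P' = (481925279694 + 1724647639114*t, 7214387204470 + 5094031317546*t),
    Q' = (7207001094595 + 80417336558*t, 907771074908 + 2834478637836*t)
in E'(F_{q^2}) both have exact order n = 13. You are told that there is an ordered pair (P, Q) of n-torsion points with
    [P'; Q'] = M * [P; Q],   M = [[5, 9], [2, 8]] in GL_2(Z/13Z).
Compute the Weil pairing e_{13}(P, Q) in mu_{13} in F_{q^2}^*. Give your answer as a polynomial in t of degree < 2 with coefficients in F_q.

13585762488946 + 8224568372973*t

e_{13}(aP+bQ,cP+dQ) = e_{13}(P,Q)^(ad-bc); with (a,b,c,d)=(5,9,2,8) this gives the det-13 law.
So e_{13}(P,Q) = e_{13}(P',Q')^{3}, since 9*3 = 1 mod 13.
Miller loop for e_{13} over F_{15494151098581^2}: bits of 13 = 1101; 3 double steps + 2 add steps, l/v at each.
e_{13}(P',Q') = 3018264267626 + 5051380631507*t.
Thus e_{13}(P,Q) = 13585762488946 + 8224568372973*t.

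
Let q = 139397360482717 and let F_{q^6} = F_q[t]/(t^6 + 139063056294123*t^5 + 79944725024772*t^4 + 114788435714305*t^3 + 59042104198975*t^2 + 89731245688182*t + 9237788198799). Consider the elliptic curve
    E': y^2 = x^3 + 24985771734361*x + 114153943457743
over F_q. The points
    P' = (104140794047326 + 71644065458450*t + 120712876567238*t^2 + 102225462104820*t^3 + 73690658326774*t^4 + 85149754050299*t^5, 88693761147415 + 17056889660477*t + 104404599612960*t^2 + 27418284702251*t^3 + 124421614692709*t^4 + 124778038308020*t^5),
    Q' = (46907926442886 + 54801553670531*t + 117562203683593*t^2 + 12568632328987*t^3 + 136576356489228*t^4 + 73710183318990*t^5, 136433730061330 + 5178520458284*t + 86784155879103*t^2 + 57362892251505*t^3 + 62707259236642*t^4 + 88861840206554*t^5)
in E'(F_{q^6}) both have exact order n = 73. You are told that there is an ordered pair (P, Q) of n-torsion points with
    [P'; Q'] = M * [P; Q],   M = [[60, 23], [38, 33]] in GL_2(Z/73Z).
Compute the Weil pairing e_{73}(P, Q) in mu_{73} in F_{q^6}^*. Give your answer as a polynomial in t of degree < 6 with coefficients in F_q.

53382686056532 + 91897196243264*t + 108013571096560*t^2 + 40648664502426*t^3 + 125027347718119*t^4 + 41115601699820*t^5

Since e_{73}(P,P)=e_{73}(Q,Q)=1 and e_{73}(Q,P)=e_{73}(P,Q)^{-1}, expanding e_{73}(60*P + 23*Q,38*P + 33*Q) leaves e(P,Q)^det(M).
det(M) mod 73 = 11; its inverse in (Z/73)^* is 20 (check: 11*20 mod 73 = 1).
Run Miller on y^2=x^3+24985771734361*x+114153943457743 over F_{139397360482717}: ladder 1001001 (7 bits); e = f_P(D_Q)/f_Q(D_P).
f_P(D_Q)/f_Q(D_P) = 14618492578567 + 87416204778236*t + 46243774654968*t^2 + 18342933963544*t^3 + 96025476299785*t^4 + 79420893518133*t^5.
Thus e_{73}(P,Q) = 53382686056532 + 91897196243264*t + 108013571096560*t^2 + 40648664502426*t^3 + 125027347718119*t^4 + 41115601699820*t^5.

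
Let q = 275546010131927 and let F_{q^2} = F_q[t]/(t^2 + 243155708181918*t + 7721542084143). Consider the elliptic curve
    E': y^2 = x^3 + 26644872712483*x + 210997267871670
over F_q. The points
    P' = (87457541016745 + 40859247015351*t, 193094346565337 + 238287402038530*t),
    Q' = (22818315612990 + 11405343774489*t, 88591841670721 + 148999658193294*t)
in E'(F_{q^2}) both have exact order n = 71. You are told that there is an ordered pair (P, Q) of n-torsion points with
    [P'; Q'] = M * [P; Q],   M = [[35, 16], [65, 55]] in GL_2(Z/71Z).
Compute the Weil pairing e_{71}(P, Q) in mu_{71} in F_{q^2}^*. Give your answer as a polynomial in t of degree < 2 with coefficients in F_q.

61779752714981 + 162206464775630*t

The 71-Weil pairing on E[71] over F_{275546010131927} is alternating-bilinear: e_{71}(P',Q') = e_{71}(P,Q)^det(M).
Inverting 33 mod 71: 28. Thus e_{71}(P,Q) = e(P',Q')^{28}.
n = 71 = (1000111)_2 (7 bits, wt 4); accumulate f_{71,P'}(Q'+S)/f_{71,P'}(S) along the 6-step ladder.
Miller gives e_{71}(P',Q') = 166228540704647 + 167463547564695*t in F_{275546010131927^2}.
Hence e(P,Q) = 61779752714981 + 162206464775630*t in F_{275546010131927^2}^*.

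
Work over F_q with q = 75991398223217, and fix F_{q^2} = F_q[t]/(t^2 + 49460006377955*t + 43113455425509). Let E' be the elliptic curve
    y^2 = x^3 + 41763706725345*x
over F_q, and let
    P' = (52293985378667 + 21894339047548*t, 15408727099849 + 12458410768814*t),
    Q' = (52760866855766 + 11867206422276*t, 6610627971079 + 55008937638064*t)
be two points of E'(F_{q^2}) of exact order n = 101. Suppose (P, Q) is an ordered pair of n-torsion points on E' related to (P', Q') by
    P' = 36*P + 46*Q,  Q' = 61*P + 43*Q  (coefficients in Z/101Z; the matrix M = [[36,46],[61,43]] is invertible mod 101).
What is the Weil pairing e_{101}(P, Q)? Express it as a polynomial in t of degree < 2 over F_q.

Alternating bilinearity on E[101] (values in mu_{101} in F_{75991398223217^2}) gives e(P',Q') = e(P,Q)^det(M).
Inverting 55 mod 101: 90. Thus e_{101}(P,Q) = e(P',Q')^{90}.
n = 101 = (1100101)_2 (7 bits, wt 4); accumulate f_{101,P'}(Q'+S)/f_{101,P'}(S) along the 6-step ladder.
Result: e(P',Q') = 7724271643884 + 59215222052506*t.
(7724271643884 + 59215222052506*t)^{90} mod (75991398223217,f) = 17648960989366 + 22321999346483*t.

17648960989366 + 22321999346483*t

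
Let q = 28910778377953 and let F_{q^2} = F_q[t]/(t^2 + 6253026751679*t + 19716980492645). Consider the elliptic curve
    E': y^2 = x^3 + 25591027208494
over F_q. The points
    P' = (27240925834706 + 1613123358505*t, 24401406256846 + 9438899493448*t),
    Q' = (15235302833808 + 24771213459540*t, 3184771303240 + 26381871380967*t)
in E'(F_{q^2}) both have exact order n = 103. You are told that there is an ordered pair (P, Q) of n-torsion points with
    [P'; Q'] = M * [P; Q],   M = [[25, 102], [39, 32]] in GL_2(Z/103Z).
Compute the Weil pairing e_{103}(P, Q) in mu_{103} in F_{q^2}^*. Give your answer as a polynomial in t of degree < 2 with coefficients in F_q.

Since e_{103}(P,P)=e_{103}(Q,Q)=1 and e_{103}(Q,P)=e_{103}(P,Q)^{-1}, expanding e_{103}(25*P + 102*Q,39*P + 32*Q) leaves e(P,Q)^det(M).
25*32 - 102*39 = -3178; reduced mod 103: det = 15, inverse 55.
Build f_{103,P'} and f_{103,Q'} via the 7-bit ladder of 103=1100111_2; evaluate at shifted divisors; quotient in F_{28910778377953^2}.
f_P(D_Q)/f_Q(D_P) = 27206164078573 + 24191861360360*t.
(27206164078573 + 24191861360360*t)^{55} mod (28910778377953,f) = 13389412757136 + 10290668247668*t.

13389412757136 + 10290668247668*t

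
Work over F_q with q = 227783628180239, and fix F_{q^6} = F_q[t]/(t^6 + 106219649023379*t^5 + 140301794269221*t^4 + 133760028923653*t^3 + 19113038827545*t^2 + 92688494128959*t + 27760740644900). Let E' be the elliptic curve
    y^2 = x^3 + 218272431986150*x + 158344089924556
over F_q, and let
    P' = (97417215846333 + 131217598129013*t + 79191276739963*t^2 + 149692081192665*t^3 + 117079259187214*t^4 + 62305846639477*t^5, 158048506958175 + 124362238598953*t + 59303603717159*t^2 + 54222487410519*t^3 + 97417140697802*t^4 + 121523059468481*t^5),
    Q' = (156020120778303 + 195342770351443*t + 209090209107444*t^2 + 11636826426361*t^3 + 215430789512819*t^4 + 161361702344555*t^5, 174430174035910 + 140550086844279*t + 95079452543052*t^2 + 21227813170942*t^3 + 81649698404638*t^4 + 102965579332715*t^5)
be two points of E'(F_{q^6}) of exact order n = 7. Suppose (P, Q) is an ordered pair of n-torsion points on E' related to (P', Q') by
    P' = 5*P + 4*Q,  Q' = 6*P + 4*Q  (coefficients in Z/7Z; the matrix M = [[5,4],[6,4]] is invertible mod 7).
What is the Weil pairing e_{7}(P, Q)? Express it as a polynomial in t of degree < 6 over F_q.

19965226684417 + 136531552142815*t + 15130086538045*t^2 + 93341661541932*t^3 + 172721034193340*t^4 + 211776979968028*t^5

e_{7}(aP+bQ,cP+dQ) = e_{7}(P,Q)^(ad-bc); with (a,b,c,d)=(5,4,6,4) this gives the det-7 law.
So e_{7}(P,Q) = e_{7}(P',Q')^{5}, since 3*5 = 1 mod 7.
Miller loop for e_{7} over F_{227783628180239^6}: bits of 7 = 111; 2 double steps + 2 add steps, l/v at each.
Miller gives e_{7}(P',Q') = 71769253716581 + 67789036735686*t + 224610400897846*t^2 + 44387276259528*t^3 + 41343573091926*t^4 + 14478021704628*t^5 in F_{227783628180239^6}.
Finally e_{7}(P,Q) = 19965226684417 + 136531552142815*t + 15130086538045*t^2 + 93341661541932*t^3 + 172721034193340*t^4 + 211776979968028*t^5.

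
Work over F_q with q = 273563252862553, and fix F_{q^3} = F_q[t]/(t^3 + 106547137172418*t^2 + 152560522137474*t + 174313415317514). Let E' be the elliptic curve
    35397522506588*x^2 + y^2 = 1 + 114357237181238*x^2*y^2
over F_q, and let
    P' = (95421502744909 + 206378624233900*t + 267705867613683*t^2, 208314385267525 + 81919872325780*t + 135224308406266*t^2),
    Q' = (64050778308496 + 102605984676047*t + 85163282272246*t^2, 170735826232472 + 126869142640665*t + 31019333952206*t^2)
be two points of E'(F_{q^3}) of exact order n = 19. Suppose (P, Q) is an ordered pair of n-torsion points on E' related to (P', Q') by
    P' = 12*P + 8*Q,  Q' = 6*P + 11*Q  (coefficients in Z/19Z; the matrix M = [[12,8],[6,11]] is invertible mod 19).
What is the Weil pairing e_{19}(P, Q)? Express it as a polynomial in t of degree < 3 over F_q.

Alternating bilinearity on E[19] (values in mu_{19} in F_{273563252862553^3}) gives e(P',Q') = e(P,Q)^det(M).
12*11 - 8*6 = 84; reduced mod 19: det = 8, inverse 12.
Edwards a_E,d_E -> Montgomery A=141734217859816,B=49258397474099 -> Weierstrass 243637881668466,246371726270712 via alpha=116146877568822,beta=117041697762614.
5-bit Miller (10011) on E'/F_{273563252862553} with a'=243637881668466, b'=246371726270712: accumulate tangent/chord ratios at Q'+S and P'+S'.
So e_{19}(P',Q') = 538785796386 + 188473789404086*t + 200648630995912*t^2.
e_{19}(P,Q) = (538785796386 + 188473789404086*t + 200648630995912*t^2)^{12} = 239488927665128 + 268943119386854*t + 122600521488206*t^2.

239488927665128 + 268943119386854*t + 122600521488206*t^2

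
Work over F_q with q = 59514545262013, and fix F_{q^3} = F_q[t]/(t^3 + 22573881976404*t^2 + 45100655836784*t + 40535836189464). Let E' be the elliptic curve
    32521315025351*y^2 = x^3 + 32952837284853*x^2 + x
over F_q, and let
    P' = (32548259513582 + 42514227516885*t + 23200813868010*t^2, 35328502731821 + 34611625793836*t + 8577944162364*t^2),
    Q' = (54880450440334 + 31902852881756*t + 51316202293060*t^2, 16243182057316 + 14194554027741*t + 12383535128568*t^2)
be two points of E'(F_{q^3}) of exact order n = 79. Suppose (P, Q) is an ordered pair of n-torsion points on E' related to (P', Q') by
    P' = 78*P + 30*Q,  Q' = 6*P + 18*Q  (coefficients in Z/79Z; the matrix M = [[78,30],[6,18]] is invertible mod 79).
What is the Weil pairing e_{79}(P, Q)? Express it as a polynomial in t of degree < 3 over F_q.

e_{79} is bilinear + alternating on E[79], so e_{79}(78*P + 30*Q, 6*P + 18*Q) = e_{79}(P,Q)^(78*18-30*6).
det(M) mod 79 = 39; its inverse in (Z/79)^* is 77 (check: 39*77 mod 79 = 1).
(x,y)|->(29523151485357x+44156585311812,29523151485357y) sends E' to y^2=x^3+58563152597314*x+52033653016781.
Double-and-add over 1001111: 7-1 doublings, 5-1 additions; each step l_{T,T}/v_{2T} or l_{T,P'}/v at Q'+S for random S.
So e_{79}(P',Q') = 55205294161354 + 50206879800771*t + 26011345158227*t^2.
Hence e(P,Q) = 50031635611604 + 22575932384246*t + 54334123400328*t^2 in F_{59514545262013^3}^*.

50031635611604 + 22575932384246*t + 54334123400328*t^2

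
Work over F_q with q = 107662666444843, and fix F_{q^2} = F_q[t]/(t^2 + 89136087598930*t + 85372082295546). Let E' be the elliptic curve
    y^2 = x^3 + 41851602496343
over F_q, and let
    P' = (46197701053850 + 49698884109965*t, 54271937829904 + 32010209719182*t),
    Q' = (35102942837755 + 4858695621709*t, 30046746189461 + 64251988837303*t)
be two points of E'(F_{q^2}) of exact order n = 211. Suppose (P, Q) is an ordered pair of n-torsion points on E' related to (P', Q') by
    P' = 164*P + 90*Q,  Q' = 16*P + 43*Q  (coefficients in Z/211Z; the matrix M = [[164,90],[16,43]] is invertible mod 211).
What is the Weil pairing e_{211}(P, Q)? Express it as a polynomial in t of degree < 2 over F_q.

Under M = [[164,90],[16,43]] in GL_2(Z/211), e_{211}(P',Q') = e_{211}(P,Q)^(164*43-90*16 mod 211).
Inverting 126 mod 211: 139. Thus e_{211}(P,Q) = e(P',Q')^{139}.
n = 211 = (11010011)_2 (8 bits, wt 5); accumulate f_{211,P'}(Q'+S)/f_{211,P'}(S) along the 7-step ladder.
f_P(D_Q)/f_Q(D_P) = 80570210256310 + 41277984746674*t.
Thus e_{211}(P,Q) = 85614575972523 + 70332210929588*t.

85614575972523 + 70332210929588*t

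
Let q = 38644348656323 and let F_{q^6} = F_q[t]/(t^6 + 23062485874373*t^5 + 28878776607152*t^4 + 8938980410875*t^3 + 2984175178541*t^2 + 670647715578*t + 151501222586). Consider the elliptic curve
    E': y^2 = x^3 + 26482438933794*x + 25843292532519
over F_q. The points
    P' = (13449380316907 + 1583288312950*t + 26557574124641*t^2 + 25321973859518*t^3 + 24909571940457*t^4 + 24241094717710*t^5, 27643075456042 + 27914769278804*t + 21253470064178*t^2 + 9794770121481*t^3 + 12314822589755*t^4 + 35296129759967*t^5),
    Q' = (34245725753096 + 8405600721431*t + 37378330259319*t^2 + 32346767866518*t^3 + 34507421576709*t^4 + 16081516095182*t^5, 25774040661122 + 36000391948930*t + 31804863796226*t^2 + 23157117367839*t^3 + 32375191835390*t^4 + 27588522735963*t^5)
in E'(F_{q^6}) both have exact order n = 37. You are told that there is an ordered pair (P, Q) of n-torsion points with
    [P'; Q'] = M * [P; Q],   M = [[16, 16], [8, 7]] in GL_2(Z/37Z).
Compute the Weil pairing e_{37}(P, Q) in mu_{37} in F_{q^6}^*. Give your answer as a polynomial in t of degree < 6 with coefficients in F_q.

Since e_{37}(P,P)=e_{37}(Q,Q)=1 and e_{37}(Q,P)=e_{37}(P,Q)^{-1}, expanding e_{37}(16*P + 16*Q,8*P + 7*Q) leaves e(P,Q)^det(M).
det M = 16*7 - 16*8 = -16 = 21 (mod 37); 21^{-1} = 30 (mod 37).
Build f_{37,P'} and f_{37,Q'} via the 6-bit ladder of 37=100101_2; evaluate at shifted divisors; quotient in F_{38644348656323^6}.
So e_{37}(P',Q') = 12906652246793 + 10708692354493*t + 9654571424373*t^2 + 13379533451714*t^3 + 14328808013794*t^4 + 9160070660054*t^5.
Finally e_{37}(P,Q) = 31579089868587 + 32445657684546*t + 386598848784*t^2 + 11754468599314*t^3 + 32965455023670*t^4 + 3565834532623*t^5.

31579089868587 + 32445657684546*t + 386598848784*t^2 + 11754468599314*t^3 + 32965455023670*t^4 + 3565834532623*t^5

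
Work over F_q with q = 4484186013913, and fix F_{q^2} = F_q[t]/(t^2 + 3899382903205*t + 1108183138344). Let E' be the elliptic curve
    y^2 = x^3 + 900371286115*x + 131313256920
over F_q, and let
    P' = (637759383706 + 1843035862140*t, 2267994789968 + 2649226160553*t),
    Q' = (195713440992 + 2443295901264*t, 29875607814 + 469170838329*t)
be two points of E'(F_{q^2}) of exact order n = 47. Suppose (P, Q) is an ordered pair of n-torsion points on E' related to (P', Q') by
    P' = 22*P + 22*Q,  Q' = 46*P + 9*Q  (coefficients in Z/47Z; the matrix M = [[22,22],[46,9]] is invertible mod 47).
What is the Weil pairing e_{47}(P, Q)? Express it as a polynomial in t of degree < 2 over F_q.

e_{47} is bilinear + alternating on E[47], so e_{47}(22*P + 22*Q, 46*P + 9*Q) = e_{47}(P,Q)^(22*9-22*46).
So e_{47}(P,Q) = e_{47}(P',Q')^{25}, since 32*25 = 1 mod 47.
Double-and-add over 101111: 6-1 doublings, 5-1 additions; each step l_{T,T}/v_{2T} or l_{T,P'}/v at Q'+S for random S.
f_P(D_Q)/f_Q(D_P) = 3193416248464 + 1517543329442*t.
e_{47}(P,Q) = (3193416248464 + 1517543329442*t)^{25} = 2357065622812 + 3508056614186*t.

2357065622812 + 3508056614186*t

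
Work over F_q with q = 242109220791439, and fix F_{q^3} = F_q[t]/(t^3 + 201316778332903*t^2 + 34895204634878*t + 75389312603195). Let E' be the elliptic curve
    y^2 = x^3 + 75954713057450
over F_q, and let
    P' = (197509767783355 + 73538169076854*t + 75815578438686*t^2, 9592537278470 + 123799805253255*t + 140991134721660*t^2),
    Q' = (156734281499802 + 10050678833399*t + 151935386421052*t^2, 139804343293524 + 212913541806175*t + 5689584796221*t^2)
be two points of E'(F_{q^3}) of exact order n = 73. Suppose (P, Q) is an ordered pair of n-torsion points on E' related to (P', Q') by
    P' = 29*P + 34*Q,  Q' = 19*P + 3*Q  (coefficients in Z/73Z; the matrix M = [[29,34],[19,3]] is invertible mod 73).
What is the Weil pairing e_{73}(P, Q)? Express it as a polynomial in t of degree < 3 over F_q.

61650237538374 + 120172445325146*t + 19815674516940*t^2

The 73-Weil pairing on E[73] over F_{242109220791439} is alternating-bilinear: e_{73}(P',Q') = e_{73}(P,Q)^det(M).
det(M) mod 73 = 25; its inverse in (Z/73)^* is 38 (check: 25*38 mod 73 = 1).
Double-and-add over 1001001: 7-1 doublings, 3-1 additions; each step l_{T,T}/v_{2T} or l_{T,P'}/v at Q'+S for random S.
So e_{73}(P',Q') = 207539518811325 + 60175864813941*t + 124148594960492*t^2.
Finally e_{73}(P,Q) = 61650237538374 + 120172445325146*t + 19815674516940*t^2.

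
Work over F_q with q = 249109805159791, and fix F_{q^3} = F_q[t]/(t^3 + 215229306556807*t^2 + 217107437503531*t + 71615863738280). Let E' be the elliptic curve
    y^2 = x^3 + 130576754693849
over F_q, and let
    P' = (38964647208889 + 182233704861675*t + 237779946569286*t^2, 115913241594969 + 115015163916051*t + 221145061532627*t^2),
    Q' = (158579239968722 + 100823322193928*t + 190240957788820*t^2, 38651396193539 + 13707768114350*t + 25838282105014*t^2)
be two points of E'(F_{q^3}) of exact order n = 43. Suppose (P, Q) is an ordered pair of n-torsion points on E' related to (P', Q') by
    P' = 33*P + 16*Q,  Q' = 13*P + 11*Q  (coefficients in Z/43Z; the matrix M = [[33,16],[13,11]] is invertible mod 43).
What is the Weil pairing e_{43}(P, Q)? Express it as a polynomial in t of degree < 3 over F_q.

Alternating bilinearity on E[43] (values in mu_{43} in F_{249109805159791^3}) gives e(P',Q') = e(P,Q)^det(M).
det M = 33*11 - 16*13 = 155 = 26 (mod 43); 26^{-1} = 5 (mod 43).
6-bit Miller (101011) on E'/F_{249109805159791} with a'=0, b'=130576754693849: accumulate tangent/chord ratios at Q'+S and P'+S'.
Result: e(P',Q') = 221165729066539 + 207965917407799*t + 101404349638578*t^2.
e_{43}(P,Q) = (221165729066539 + 207965917407799*t + 101404349638578*t^2)^{5} = 245010290820998 + 8915015482630*t + 2869769227314*t^2.

245010290820998 + 8915015482630*t + 2869769227314*t^2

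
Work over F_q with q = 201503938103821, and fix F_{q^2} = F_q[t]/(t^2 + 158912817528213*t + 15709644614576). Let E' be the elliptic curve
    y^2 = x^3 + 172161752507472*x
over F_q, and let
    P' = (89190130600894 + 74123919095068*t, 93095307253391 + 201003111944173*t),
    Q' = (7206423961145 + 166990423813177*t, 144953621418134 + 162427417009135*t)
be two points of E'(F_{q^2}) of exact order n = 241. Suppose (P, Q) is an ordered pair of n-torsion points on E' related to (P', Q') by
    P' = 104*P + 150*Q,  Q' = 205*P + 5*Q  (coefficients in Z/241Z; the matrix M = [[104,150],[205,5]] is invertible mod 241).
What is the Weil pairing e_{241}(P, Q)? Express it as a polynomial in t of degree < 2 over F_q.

186680232315277 + 105409956221735*t

Since e_{241}(P,P)=e_{241}(Q,Q)=1 and e_{241}(Q,P)=e_{241}(P,Q)^{-1}, expanding e_{241}(104*P + 150*Q,205*P + 5*Q) leaves e(P,Q)^det(M).
Hence e(P,Q) = e(P',Q')^{140} where 140 = 136^{-1} mod 241.
Miller loop for e_{241} over F_{201503938103821^2}: bits of 241 = 11110001; 7 double steps + 4 add steps, l/v at each.
Miller gives e_{241}(P',Q') = 43742600916547 + 146795294862252*t in F_{201503938103821^2}.
Thus e_{241}(P,Q) = 186680232315277 + 105409956221735*t.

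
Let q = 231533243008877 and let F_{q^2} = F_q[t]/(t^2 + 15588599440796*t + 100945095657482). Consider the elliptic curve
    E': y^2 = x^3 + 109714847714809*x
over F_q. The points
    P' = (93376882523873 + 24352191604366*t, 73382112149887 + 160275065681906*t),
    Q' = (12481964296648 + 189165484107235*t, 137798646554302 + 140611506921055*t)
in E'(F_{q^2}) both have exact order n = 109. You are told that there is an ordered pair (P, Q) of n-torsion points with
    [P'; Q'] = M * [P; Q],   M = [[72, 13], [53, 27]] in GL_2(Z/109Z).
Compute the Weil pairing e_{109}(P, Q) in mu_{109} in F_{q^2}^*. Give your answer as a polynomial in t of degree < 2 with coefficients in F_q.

77008270123236 + 210029672252242*t

Since e_{109}(P,P)=e_{109}(Q,Q)=1 and e_{109}(Q,P)=e_{109}(P,Q)^{-1}, expanding e_{109}(72*P + 13*Q,53*P + 27*Q) leaves e(P,Q)^det(M).
Hence e(P,Q) = e(P',Q')^{37} where 37 = 56^{-1} mod 109.
Miller loop for e_{109} over F_{231533243008877^2}: bits of 109 = 1101101; 6 double steps + 4 add steps, l/v at each.
Result: e(P',Q') = 10897204103159 + 77441853367545*t.
Raise to 37: e(P,Q) = 77008270123236 + 210029672252242*t in mu_{109}.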